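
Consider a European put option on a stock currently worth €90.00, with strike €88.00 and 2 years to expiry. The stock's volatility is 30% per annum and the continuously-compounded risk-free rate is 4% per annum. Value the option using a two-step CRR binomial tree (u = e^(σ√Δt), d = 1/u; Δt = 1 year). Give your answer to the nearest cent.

CRR parameters: u = e^(σ√Δt) = e^(0.3·√1) = 1.3499, d = 1/u = 0.7408
Per-period rate: rΔt = 0.04·1 = 0.04, so R = e^0.04 = 1.0408
Risk-neutral probability p = (e^0.04 − 0.7408)/(1.3499 − 0.7408) = 0.3000/0.6090 = 0.4926
Terminal stock prices: S_uu = 164, S_ud = 90, S_dd = 49.39
Terminal payoffs (K − S): max(-75.99, 0) = 0, max(-2, 0) = 0, max(38.61, 0) = 38.61
Node u (S = 121.5): V_u = e^(−0.04)·[0.4926·0.0000 + 0.5074·0.0000] = 0.0000
Node d (S = 66.67): V_d = e^(−0.04)·[0.4926·0.0000 + 0.5074·38.6070] = 18.8223
Node 0 (S = 90): V_0 = e^(−0.04)·[0.4926·0.0000 + 0.5074·18.8223] = 9.1766

€9.18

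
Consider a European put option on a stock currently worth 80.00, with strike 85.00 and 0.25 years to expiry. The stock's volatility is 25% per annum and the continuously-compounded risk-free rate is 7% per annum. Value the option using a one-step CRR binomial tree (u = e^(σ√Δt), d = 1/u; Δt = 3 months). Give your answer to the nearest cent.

6.52

CRR parameters: u = e^(σ√Δt) = e^(0.25·√0.25) = 1.1331, d = 1/u = 0.8825
Per-period rate: rΔt = 0.07·0.25 = 0.0175, so R = e^0.0175 = 1.0177
Risk-neutral probability p = (e^0.0175 − 0.8825)/(1.1331 − 0.8825) = 0.1352/0.2507 = 0.5392
Terminal stock prices: S_u = 90.65, S_d = 70.6
Terminal payoffs (K − S): max(-5.652, 0) = 0, max(14.4, 0) = 14.4
Node 0 (S = 80): V_0 = e^(−0.0175)·[0.5392·0.0000 + 0.4608·14.4002] = 6.5202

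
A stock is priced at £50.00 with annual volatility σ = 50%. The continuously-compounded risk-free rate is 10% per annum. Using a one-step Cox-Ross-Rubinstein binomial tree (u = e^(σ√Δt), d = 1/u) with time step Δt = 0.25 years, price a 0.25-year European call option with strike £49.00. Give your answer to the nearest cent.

CRR parameters: u = e^(σ√Δt) = e^(0.5·√0.25) = 1.2840, d = 1/u = 0.7788
Per-period rate: rΔt = 0.1·0.25 = 0.025, so R = e^0.025 = 1.0253
Risk-neutral probability p = (e^0.025 − 0.7788)/(1.2840 − 0.7788) = 0.2465/0.5052 = 0.4879
Terminal stock prices: S_u = 64.2, S_d = 38.94
Terminal payoffs (S − K): max(15.2, 0) = 15.2, max(-10.06, 0) = 0
Node 0 (S = 50): V_0 = e^(−0.025)·[0.4879·15.2013 + 0.5121·0.0000] = 7.2340

£7.23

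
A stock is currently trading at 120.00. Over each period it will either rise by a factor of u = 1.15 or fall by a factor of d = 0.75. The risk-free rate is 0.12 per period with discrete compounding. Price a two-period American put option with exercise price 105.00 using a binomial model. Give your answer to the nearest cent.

Risk-neutral probability p = (1 + 0.12 − 0.75)/(1.15 − 0.75) = 0.3700/0.4000 = 0.9250
Terminal stock prices: S_uu = 158.7, S_ud = 103.5, S_dd = 67.5
Terminal payoffs (K − S): max(-53.7, 0) = 0, max(1.5, 0) = 1.5, max(37.5, 0) = 37.5
Node u (S = 138): continuation = 1/1.12·[0.9250·0.0000 + 0.0750·1.5000] = 0.1004; exercise value = 0.0000 ≤ continuation, so V_u = 0.1004
Node d (S = 90): continuation = 1/1.12·[0.9250·1.5000 + 0.0750·37.5000] = 3.7500; exercise value = 15.0000 > continuation, so V_d = 15.0000 (exercise)
Node 0 (S = 120): continuation = 1/1.12·[0.9250·0.1004 + 0.0750·15.0000] = 1.0874; exercise value = 0.0000 ≤ continuation, so V_0 = 1.0874

1.09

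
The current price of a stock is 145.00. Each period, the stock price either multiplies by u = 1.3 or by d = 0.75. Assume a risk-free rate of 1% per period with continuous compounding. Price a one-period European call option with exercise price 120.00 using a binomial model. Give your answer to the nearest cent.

32.07

Risk-neutral probability p = (e^0.01 − 0.75)/(1.3 − 0.75) = 0.2601/0.5500 = 0.4728
Terminal stock prices: S_u = 188.5, S_d = 108.8
Terminal payoffs (S − K): max(68.5, 0) = 68.5, max(-11.25, 0) = 0
Node 0 (S = 145): V_0 = e^(−0.01)·[0.4728·68.5000 + 0.5272·0.0000] = 32.0658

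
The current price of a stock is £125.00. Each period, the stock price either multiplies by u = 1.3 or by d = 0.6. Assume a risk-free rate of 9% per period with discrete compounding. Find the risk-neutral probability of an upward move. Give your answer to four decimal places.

p = 0.7000

Risk-neutral probability p = (1 + 0.09 − 0.6)/(1.3 − 0.6) = 0.4900/0.7000 = 0.7000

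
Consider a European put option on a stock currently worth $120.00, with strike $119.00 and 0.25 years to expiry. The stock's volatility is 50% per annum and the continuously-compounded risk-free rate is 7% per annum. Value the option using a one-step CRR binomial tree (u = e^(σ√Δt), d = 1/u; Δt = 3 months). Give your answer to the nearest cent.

CRR parameters: u = e^(σ√Δt) = e^(0.5·√0.25) = 1.2840, d = 1/u = 0.7788
Per-period rate: rΔt = 0.07·0.25 = 0.0175, so R = e^0.0175 = 1.0177
Risk-neutral probability p = (e^0.0175 − 0.7788)/(1.2840 − 0.7788) = 0.2389/0.5052 = 0.4728
Terminal stock prices: S_u = 154.1, S_d = 93.46
Terminal payoffs (K − S): max(-35.08, 0) = 0, max(25.54, 0) = 25.54
Node 0 (S = 120): V_0 = e^(−0.0175)·[0.4728·0.0000 + 0.5272·25.5439] = 13.2340

$13.23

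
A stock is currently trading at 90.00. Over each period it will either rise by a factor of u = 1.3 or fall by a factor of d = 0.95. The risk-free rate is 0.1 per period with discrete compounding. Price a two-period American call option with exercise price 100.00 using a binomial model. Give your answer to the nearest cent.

Risk-neutral probability p = (1 + 0.1 − 0.95)/(1.3 − 0.95) = 0.1500/0.3500 = 0.4286
Terminal stock prices: S_uu = 152.1, S_ud = 111.1, S_dd = 81.22
Terminal payoffs (S − K): max(52.1, 0) = 52.1, max(11.15, 0) = 11.15, max(-18.78, 0) = 0
Node u (S = 117): continuation = 1/1.1·[0.4286·52.1000 + 0.5714·11.1500] = 26.0909; exercise value = 17.0000 ≤ continuation, so V_u = 26.0909
Node d (S = 85.5): continuation = 1/1.1·[0.4286·11.1500 + 0.5714·0.0000] = 4.3442; exercise value = 0.0000 ≤ continuation, so V_d = 4.3442
Node 0 (S = 90): continuation = 1/1.1·[0.4286·26.0909 + 0.5714·4.3442] = 12.4220; exercise value = 0.0000 ≤ continuation, so V_0 = 12.4220

12.42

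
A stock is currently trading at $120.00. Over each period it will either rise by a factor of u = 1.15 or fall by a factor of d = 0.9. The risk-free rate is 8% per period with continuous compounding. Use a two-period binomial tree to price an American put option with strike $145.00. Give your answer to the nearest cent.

Risk-neutral probability p = (e^0.08 − 0.9)/(1.15 − 0.9) = 0.1833/0.2500 = 0.7331
Terminal stock prices: S_uu = 158.7, S_ud = 124.2, S_dd = 97.2
Terminal payoffs (K − S): max(-13.7, 0) = 0, max(20.8, 0) = 20.8, max(47.8, 0) = 47.8
Node u (S = 138): continuation = e^(−0.08)·[0.7331·0.0000 + 0.2669·20.8000] = 5.1238; exercise value = 7.0000 > continuation, so V_u = 7.0000 (exercise)
Node d (S = 108): continuation = e^(−0.08)·[0.7331·20.8000 + 0.2669·47.8000] = 25.8519; exercise value = 37.0000 > continuation, so V_d = 37.0000 (exercise)
Node 0 (S = 120): continuation = e^(−0.08)·[0.7331·7.0000 + 0.2669·37.0000] = 13.8519; exercise value = 25.0000 > continuation, so V_0 = 25.0000 (exercise)

$25.00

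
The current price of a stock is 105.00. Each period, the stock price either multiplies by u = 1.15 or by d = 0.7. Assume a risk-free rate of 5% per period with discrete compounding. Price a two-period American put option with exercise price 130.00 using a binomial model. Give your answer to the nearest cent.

25.00

Risk-neutral probability p = (1 + 0.05 − 0.7)/(1.15 − 0.7) = 0.3500/0.4500 = 0.7778
Terminal stock prices: S_uu = 138.9, S_ud = 84.52, S_dd = 51.45
Terminal payoffs (K − S): max(-8.862, 0) = 0, max(45.48, 0) = 45.48, max(78.55, 0) = 78.55
Node u (S = 120.7): continuation = 1/1.05·[0.7778·0.0000 + 0.2222·45.4750] = 9.6243; exercise value = 9.2500 ≤ continuation, so V_u = 9.6243
Node d (S = 73.5): continuation = 1/1.05·[0.7778·45.4750 + 0.2222·78.5500] = 50.3095; exercise value = 56.5000 > continuation, so V_d = 56.5000 (exercise)
Node 0 (S = 105): continuation = 1/1.05·[0.7778·9.6243 + 0.2222·56.5000] = 19.0868; exercise value = 25.0000 > continuation, so V_0 = 25.0000 (exercise)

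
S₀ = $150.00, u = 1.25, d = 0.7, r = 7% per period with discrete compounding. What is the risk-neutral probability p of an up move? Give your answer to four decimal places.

p = 0.6727

Risk-neutral probability p = (1 + 0.07 − 0.7)/(1.25 − 0.7) = 0.3700/0.5500 = 0.6727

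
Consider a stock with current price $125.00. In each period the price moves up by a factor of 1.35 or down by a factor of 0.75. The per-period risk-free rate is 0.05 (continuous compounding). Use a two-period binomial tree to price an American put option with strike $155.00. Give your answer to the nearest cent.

Risk-neutral probability p = (e^0.05 − 0.75)/(1.35 − 0.75) = 0.3013/0.6000 = 0.5021
Terminal stock prices: S_uu = 227.8, S_ud = 126.6, S_dd = 70.31
Terminal payoffs (K − S): max(-72.81, 0) = 0, max(28.44, 0) = 28.44, max(84.69, 0) = 84.69
Node u (S = 168.8): continuation = e^(−0.05)·[0.5021·0.0000 + 0.4979·28.4375] = 13.4680; exercise value = 0.0000 ≤ continuation, so V_u = 13.4680
Node d (S = 93.75): continuation = e^(−0.05)·[0.5021·28.4375 + 0.4979·84.6875] = 53.6906; exercise value = 61.2500 > continuation, so V_d = 61.2500 (exercise)
Node 0 (S = 125): continuation = e^(−0.05)·[0.5021·13.4680 + 0.4979·61.2500] = 35.4407; exercise value = 30.0000 ≤ continuation, so V_0 = 35.4407

$35.44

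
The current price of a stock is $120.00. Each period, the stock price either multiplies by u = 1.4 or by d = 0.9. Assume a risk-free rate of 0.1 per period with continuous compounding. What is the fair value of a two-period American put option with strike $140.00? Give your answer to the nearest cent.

Risk-neutral probability p = (e^0.1 − 0.9)/(1.4 − 0.9) = 0.2052/0.5000 = 0.4103
Terminal stock prices: S_uu = 235.2, S_ud = 151.2, S_dd = 97.2
Terminal payoffs (K − S): max(-95.2, 0) = 0, max(-11.2, 0) = 0, max(42.8, 0) = 42.8
Node u (S = 168): continuation = e^(−0.1)·[0.4103·0.0000 + 0.5897·0.0000] = 0.0000; exercise value = 0.0000 ≤ continuation, so V_u = 0.0000
Node d (S = 108): continuation = e^(−0.1)·[0.4103·0.0000 + 0.5897·42.8000] = 22.8357; exercise value = 32.0000 > continuation, so V_d = 32.0000 (exercise)
Node 0 (S = 120): continuation = e^(−0.1)·[0.4103·0.0000 + 0.5897·32.0000] = 17.0734; exercise value = 20.0000 > continuation, so V_0 = 20.0000 (exercise)

$20.00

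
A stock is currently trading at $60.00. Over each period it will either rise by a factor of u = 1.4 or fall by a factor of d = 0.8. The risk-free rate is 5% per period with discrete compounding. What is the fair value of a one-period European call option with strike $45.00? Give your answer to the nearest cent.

$17.14

Risk-neutral probability p = (1 + 0.05 − 0.8)/(1.4 − 0.8) = 0.2500/0.6000 = 0.4167
Terminal stock prices: S_u = 84, S_d = 48
Terminal payoffs (S − K): max(39, 0) = 39, max(3, 0) = 3
Node 0 (S = 60): V_0 = 1/1.05·[0.4167·39.0000 + 0.5833·3.0000] = 17.1429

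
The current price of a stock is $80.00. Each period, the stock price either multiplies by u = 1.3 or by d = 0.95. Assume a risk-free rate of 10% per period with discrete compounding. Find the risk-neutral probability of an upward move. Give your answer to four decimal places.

p = 0.4286

Risk-neutral probability p = (1 + 0.1 − 0.95)/(1.3 − 0.95) = 0.1500/0.3500 = 0.4286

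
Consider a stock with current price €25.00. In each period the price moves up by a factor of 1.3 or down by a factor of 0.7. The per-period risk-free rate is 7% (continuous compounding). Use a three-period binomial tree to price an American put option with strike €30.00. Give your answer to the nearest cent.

€5.95

Risk-neutral probability p = (e^0.07 − 0.7)/(1.3 − 0.7) = 0.3725/0.6000 = 0.6208
Terminal stock prices: S_uuu = 54.93, S_uud = 29.58, S_udd = 15.92, S_ddd = 8.575
Terminal payoffs (K − S): max(-24.93, 0) = 0, max(0.425, 0) = 0.425, max(14.08, 0) = 14.08, max(21.43, 0) = 21.43
Node uu (S = 42.25): continuation = e^(−0.07)·[0.6208·0.0000 + 0.3792·0.4250] = 0.1502; exercise value = 0.0000 ≤ continuation, so V_uu = 0.1502
Node ud (S = 22.75): continuation = e^(−0.07)·[0.6208·0.4250 + 0.3792·14.0750] = 5.2218; exercise value = 7.2500 > continuation, so V_ud = 7.2500 (exercise)
Node dd (S = 12.25): continuation = e^(−0.07)·[0.6208·14.0750 + 0.3792·21.4250] = 15.7218; exercise value = 17.7500 > continuation, so V_dd = 17.7500 (exercise)
Node u (S = 32.5): continuation = e^(−0.07)·[0.6208·0.1502 + 0.3792·7.2500] = 2.6500; exercise value = 0.0000 ≤ continuation, so V_u = 2.6500
Node d (S = 17.5): continuation = e^(−0.07)·[0.6208·7.2500 + 0.3792·17.7500] = 10.4718; exercise value = 12.5000 > continuation, so V_d = 12.5000 (exercise)
Node 0 (S = 25): continuation = e^(−0.07)·[0.6208·2.6500 + 0.3792·12.5000] = 5.9530; exercise value = 5.0000 ≤ continuation, so V_0 = 5.9530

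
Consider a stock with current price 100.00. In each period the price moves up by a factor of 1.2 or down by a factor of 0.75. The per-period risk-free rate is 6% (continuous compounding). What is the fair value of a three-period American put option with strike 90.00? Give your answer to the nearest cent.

Risk-neutral probability p = (e^0.06 − 0.75)/(1.2 − 0.75) = 0.3118/0.4500 = 0.6930
Terminal stock prices: S_uuu = 172.8, S_uud = 108, S_udd = 67.5, S_ddd = 42.19
Terminal payoffs (K − S): max(-82.8, 0) = 0, max(-18, 0) = 0, max(22.5, 0) = 22.5, max(47.81, 0) = 47.81
Node uu (S = 144): continuation = e^(−0.06)·[0.6930·0.0000 + 0.3070·0.0000] = 0.0000; exercise value = 0.0000 ≤ continuation, so V_uu = 0.0000
Node ud (S = 90): continuation = e^(−0.06)·[0.6930·0.0000 + 0.3070·22.5000] = 6.5059; exercise value = 0.0000 ≤ continuation, so V_ud = 6.5059
Node dd (S = 56.25): continuation = e^(−0.06)·[0.6930·22.5000 + 0.3070·47.8125] = 28.5088; exercise value = 33.7500 > continuation, so V_dd = 33.7500 (exercise)
Node u (S = 120): continuation = e^(−0.06)·[0.6930·0.0000 + 0.3070·6.5059] = 1.8812; exercise value = 0.0000 ≤ continuation, so V_u = 1.8812
Node d (S = 75): continuation = e^(−0.06)·[0.6930·6.5059 + 0.3070·33.7500] = 14.0046; exercise value = 15.0000 > continuation, so V_d = 15.0000 (exercise)
Node 0 (S = 100): continuation = e^(−0.06)·[0.6930·1.8812 + 0.3070·15.0000] = 5.5649; exercise value = 0.0000 ≤ continuation, so V_0 = 5.5649

5.56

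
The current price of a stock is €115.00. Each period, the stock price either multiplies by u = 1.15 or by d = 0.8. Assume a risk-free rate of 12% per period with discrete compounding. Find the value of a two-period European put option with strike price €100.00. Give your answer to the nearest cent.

€0.15

Risk-neutral probability p = (1 + 0.12 − 0.8)/(1.15 − 0.8) = 0.3200/0.3500 = 0.9143
Terminal stock prices: S_uu = 152.1, S_ud = 105.8, S_dd = 73.6
Terminal payoffs (K − S): max(-52.09, 0) = 0, max(-5.8, 0) = 0, max(26.4, 0) = 26.4
Node u (S = 132.2): V_u = 1/1.12·[0.9143·0.0000 + 0.0857·0.0000] = 0.0000
Node d (S = 92): V_d = 1/1.12·[0.9143·0.0000 + 0.0857·26.4000] = 2.0204
Node 0 (S = 115): V_0 = 1/1.12·[0.9143·0.0000 + 0.0857·2.0204] = 0.1546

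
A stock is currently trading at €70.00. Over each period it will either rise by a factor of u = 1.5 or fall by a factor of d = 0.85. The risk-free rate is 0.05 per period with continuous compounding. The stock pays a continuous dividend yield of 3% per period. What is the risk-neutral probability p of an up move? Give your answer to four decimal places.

Per-period risk-free factor R = e^0.05 = 1.0513; dividend-adjusted growth = e^(0.05−0.03) = 1.0202.
Risk-neutral probability p = (1.0202 − 0.85)/(1.5 − 0.85) = 0.1702/0.6500 = 0.2618

p = 0.2618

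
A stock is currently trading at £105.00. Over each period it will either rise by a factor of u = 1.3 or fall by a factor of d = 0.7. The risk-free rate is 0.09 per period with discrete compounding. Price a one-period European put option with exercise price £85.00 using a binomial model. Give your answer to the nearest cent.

£3.69

Risk-neutral probability p = (1 + 0.09 − 0.7)/(1.3 − 0.7) = 0.3900/0.6000 = 0.6500
Terminal stock prices: S_u = 136.5, S_d = 73.5
Terminal payoffs (K − S): max(-51.5, 0) = 0, max(11.5, 0) = 11.5
Node 0 (S = 105): V_0 = 1/1.09·[0.6500·0.0000 + 0.3500·11.5000] = 3.6927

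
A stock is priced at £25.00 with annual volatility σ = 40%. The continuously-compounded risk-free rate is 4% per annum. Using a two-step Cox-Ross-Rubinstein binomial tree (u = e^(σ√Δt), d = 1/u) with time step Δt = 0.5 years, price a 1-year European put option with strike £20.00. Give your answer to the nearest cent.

£1.60

CRR parameters: u = e^(σ√Δt) = e^(0.4·√0.5) = 1.3269, d = 1/u = 0.7536
Per-period rate: rΔt = 0.04·0.5 = 0.02, so R = e^0.02 = 1.0202
Risk-neutral probability p = (e^0.02 − 0.7536)/(1.3269 − 0.7536) = 0.2666/0.5733 = 0.4650
Terminal stock prices: S_uu = 44.02, S_ud = 25, S_dd = 14.2
Terminal payoffs (K − S): max(-24.02, 0) = 0, max(-5, 0) = 0, max(5.801, 0) = 5.801
Node u (S = 33.17): V_u = e^(−0.02)·[0.4650·0.0000 + 0.5350·0.0000] = 0.0000
Node d (S = 18.84): V_d = e^(−0.02)·[0.4650·0.0000 + 0.5350·5.8007] = 3.0420
Node 0 (S = 25): V_0 = e^(−0.02)·[0.4650·0.0000 + 0.5350·3.0420] = 1.5952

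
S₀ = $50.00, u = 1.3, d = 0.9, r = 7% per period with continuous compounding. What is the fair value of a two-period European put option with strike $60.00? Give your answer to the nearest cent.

Risk-neutral probability p = (e^0.07 − 0.9)/(1.3 − 0.9) = 0.1725/0.4000 = 0.4313
Terminal stock prices: S_uu = 84.5, S_ud = 58.5, S_dd = 40.5
Terminal payoffs (K − S): max(-24.5, 0) = 0, max(1.5, 0) = 1.5, max(19.5, 0) = 19.5
Node u (S = 65): V_u = e^(−0.07)·[0.4313·0.0000 + 0.5687·1.5000] = 0.7954
Node d (S = 45): V_d = e^(−0.07)·[0.4313·1.5000 + 0.5687·19.5000] = 10.9436
Node 0 (S = 50): V_0 = e^(−0.07)·[0.4313·0.7954 + 0.5687·10.9436] = 6.1230

$6.12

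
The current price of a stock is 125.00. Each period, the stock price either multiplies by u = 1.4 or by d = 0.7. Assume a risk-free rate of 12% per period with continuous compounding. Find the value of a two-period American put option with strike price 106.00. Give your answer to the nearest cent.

6.39

Risk-neutral probability p = (e^0.12 − 0.7)/(1.4 − 0.7) = 0.4275/0.7000 = 0.6107
Terminal stock prices: S_uu = 245, S_ud = 122.5, S_dd = 61.25
Terminal payoffs (K − S): max(-139, 0) = 0, max(-16.5, 0) = 0, max(44.75, 0) = 44.75
Node u (S = 175): continuation = e^(−0.12)·[0.6107·0.0000 + 0.3893·0.0000] = 0.0000; exercise value = 0.0000 ≤ continuation, so V_u = 0.0000
Node d (S = 87.5): continuation = e^(−0.12)·[0.6107·0.0000 + 0.3893·44.7500] = 15.4508; exercise value = 18.5000 > continuation, so V_d = 18.5000 (exercise)
Node 0 (S = 125): continuation = e^(−0.12)·[0.6107·0.0000 + 0.3893·18.5000] = 6.3875; exercise value = 0.0000 ≤ continuation, so V_0 = 6.3875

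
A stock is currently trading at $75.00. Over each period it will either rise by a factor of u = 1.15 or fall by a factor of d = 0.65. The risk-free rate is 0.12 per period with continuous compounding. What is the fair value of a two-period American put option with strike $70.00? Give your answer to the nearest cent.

Risk-neutral probability p = (e^0.12 − 0.65)/(1.15 − 0.65) = 0.4775/0.5000 = 0.9550
Terminal stock prices: S_uu = 99.19, S_ud = 56.06, S_dd = 31.69
Terminal payoffs (K − S): max(-29.19, 0) = 0, max(13.94, 0) = 13.94, max(38.31, 0) = 38.31
Node u (S = 86.25): continuation = e^(−0.12)·[0.9550·0.0000 + 0.0450·13.9375] = 0.5563; exercise value = 0.0000 ≤ continuation, so V_u = 0.5563
Node d (S = 48.75): continuation = e^(−0.12)·[0.9550·13.9375 + 0.0450·38.3125] = 13.3344; exercise value = 21.2500 > continuation, so V_d = 21.2500 (exercise)
Node 0 (S = 75): continuation = e^(−0.12)·[0.9550·0.5563 + 0.0450·21.2500] = 1.3195; exercise value = 0.0000 ≤ continuation, so V_0 = 1.3195

$1.32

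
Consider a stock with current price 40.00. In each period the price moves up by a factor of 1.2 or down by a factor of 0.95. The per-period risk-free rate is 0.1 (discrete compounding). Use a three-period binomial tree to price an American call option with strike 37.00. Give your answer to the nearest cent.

12.33

Risk-neutral probability p = (1 + 0.1 − 0.95)/(1.2 − 0.95) = 0.1500/0.2500 = 0.6000
Terminal stock prices: S_uuu = 69.12, S_uud = 54.72, S_udd = 43.32, S_ddd = 34.29
Terminal payoffs (S − K): max(32.12, 0) = 32.12, max(17.72, 0) = 17.72, max(6.32, 0) = 6.32, max(-2.705, 0) = 0
Node uu (S = 57.6): continuation = 1/1.1·[0.6000·32.1200 + 0.4000·17.7200] = 23.9636; exercise value = 20.6000 ≤ continuation, so V_uu = 23.9636
Node ud (S = 45.6): continuation = 1/1.1·[0.6000·17.7200 + 0.4000·6.3200] = 11.9636; exercise value = 8.6000 ≤ continuation, so V_ud = 11.9636
Node dd (S = 36.1): continuation = 1/1.1·[0.6000·6.3200 + 0.4000·0.0000] = 3.4473; exercise value = 0.0000 ≤ continuation, so V_dd = 3.4473
Node u (S = 48): continuation = 1/1.1·[0.6000·23.9636 + 0.4000·11.9636] = 17.4215; exercise value = 11.0000 ≤ continuation, so V_u = 17.4215
Node d (S = 38): continuation = 1/1.1·[0.6000·11.9636 + 0.4000·3.4473] = 7.7792; exercise value = 1.0000 ≤ continuation, so V_d = 7.7792
Node 0 (S = 40): continuation = 1/1.1·[0.6000·17.4215 + 0.4000·7.7792] = 12.3314; exercise value = 3.0000 ≤ continuation, so V_0 = 12.3314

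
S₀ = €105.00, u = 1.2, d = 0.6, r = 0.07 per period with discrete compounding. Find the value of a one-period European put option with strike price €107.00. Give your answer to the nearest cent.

€8.91

Risk-neutral probability p = (1 + 0.07 − 0.6)/(1.2 − 0.6) = 0.4700/0.6000 = 0.7833
Terminal stock prices: S_u = 126, S_d = 63
Terminal payoffs (K − S): max(-19, 0) = 0, max(44, 0) = 44
Node 0 (S = 105): V_0 = 1/1.07·[0.7833·0.0000 + 0.2167·44.0000] = 8.9097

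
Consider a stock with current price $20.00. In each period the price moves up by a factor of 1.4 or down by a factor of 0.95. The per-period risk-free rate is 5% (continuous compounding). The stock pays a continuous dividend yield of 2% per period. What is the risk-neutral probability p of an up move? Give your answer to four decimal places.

p = 0.1788

Per-period risk-free factor R = e^0.05 = 1.0513; dividend-adjusted growth = e^(0.05−0.02) = 1.0305.
Risk-neutral probability p = (1.0305 − 0.95)/(1.4 − 0.95) = 0.0805/0.4500 = 0.1788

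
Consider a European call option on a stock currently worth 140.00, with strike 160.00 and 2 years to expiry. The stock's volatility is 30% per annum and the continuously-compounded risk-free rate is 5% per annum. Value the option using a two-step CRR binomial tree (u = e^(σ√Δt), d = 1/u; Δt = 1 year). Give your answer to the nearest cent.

CRR parameters: u = e^(σ√Δt) = e^(0.3·√1) = 1.3499, d = 1/u = 0.7408
Per-period rate: rΔt = 0.05·1 = 0.05, so R = e^0.05 = 1.0513
Risk-neutral probability p = (e^0.05 − 0.7408)/(1.3499 − 0.7408) = 0.3105/0.6090 = 0.5097
Terminal stock prices: S_uu = 255.1, S_ud = 140, S_dd = 76.83
Terminal payoffs (S − K): max(95.1, 0) = 95.1, max(-20, 0) = 0, max(-83.17, 0) = 0
Node u (S = 189): V_u = e^(−0.05)·[0.5097·95.0966 + 0.4903·0.0000] = 46.1105
Node d (S = 103.7): V_d = e^(−0.05)·[0.5097·0.0000 + 0.4903·0.0000] = 0.0000
Node 0 (S = 140): V_0 = e^(−0.05)·[0.5097·46.1105 + 0.4903·0.0000] = 22.3581

22.36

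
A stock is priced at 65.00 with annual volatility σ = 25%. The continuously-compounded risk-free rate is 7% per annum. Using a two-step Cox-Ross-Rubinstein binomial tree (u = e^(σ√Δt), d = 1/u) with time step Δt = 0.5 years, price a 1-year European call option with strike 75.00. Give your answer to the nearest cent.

CRR parameters: u = e^(σ√Δt) = e^(0.25·√0.5) = 1.1934, d = 1/u = 0.8380
Per-period rate: rΔt = 0.07·0.5 = 0.035, so R = e^0.035 = 1.0356
Risk-neutral probability p = (e^0.035 − 0.8380)/(1.1934 − 0.8380) = 0.1977/0.3554 = 0.5561
Terminal stock prices: S_uu = 92.57, S_ud = 65, S_dd = 45.64
Terminal payoffs (S − K): max(17.57, 0) = 17.57, max(-10, 0) = 0, max(-29.36, 0) = 0
Node u (S = 77.57): V_u = e^(−0.035)·[0.5561·17.5677 + 0.4439·0.0000] = 9.4342
Node d (S = 54.47): V_d = e^(−0.035)·[0.5561·0.0000 + 0.4439·0.0000] = 0.0000
Node 0 (S = 65): V_0 = e^(−0.035)·[0.5561·9.4342 + 0.4439·0.0000] = 5.0663

5.07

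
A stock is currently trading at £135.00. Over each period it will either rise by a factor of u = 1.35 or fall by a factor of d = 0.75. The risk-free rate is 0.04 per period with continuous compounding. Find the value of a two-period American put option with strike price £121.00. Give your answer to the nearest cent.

Risk-neutral probability p = (e^0.04 − 0.75)/(1.35 − 0.75) = 0.2908/0.6000 = 0.4847
Terminal stock prices: S_uu = 246, S_ud = 136.7, S_dd = 75.94
Terminal payoffs (K − S): max(-125, 0) = 0, max(-15.69, 0) = 0, max(45.06, 0) = 45.06
Node u (S = 182.2): continuation = e^(−0.04)·[0.4847·0.0000 + 0.5153·0.0000] = 0.0000; exercise value = 0.0000 ≤ continuation, so V_u = 0.0000
Node d (S = 101.2): continuation = e^(−0.04)·[0.4847·0.0000 + 0.5153·45.0625] = 22.3109; exercise value = 19.7500 ≤ continuation, so V_d = 22.3109
Node 0 (S = 135): continuation = e^(−0.04)·[0.4847·0.0000 + 0.5153·22.3109] = 11.0463; exercise value = 0.0000 ≤ continuation, so V_0 = 11.0463

£11.05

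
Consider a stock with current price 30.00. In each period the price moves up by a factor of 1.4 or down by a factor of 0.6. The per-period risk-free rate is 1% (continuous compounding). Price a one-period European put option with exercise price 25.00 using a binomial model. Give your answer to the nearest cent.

Risk-neutral probability p = (e^0.01 − 0.6)/(1.4 − 0.6) = 0.4101/0.8000 = 0.5126
Terminal stock prices: S_u = 42, S_d = 18
Terminal payoffs (K − S): max(-17, 0) = 0, max(7, 0) = 7
Node 0 (S = 30): V_0 = e^(−0.01)·[0.5126·0.0000 + 0.4874·7.0000] = 3.3781

3.38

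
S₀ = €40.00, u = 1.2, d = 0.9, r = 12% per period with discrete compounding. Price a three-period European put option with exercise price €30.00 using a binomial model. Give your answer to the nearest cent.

€0.01

Risk-neutral probability p = (1 + 0.12 − 0.9)/(1.2 − 0.9) = 0.2200/0.3000 = 0.7333
Terminal stock prices: S_uuu = 69.12, S_uud = 51.84, S_udd = 38.88, S_ddd = 29.16
Terminal payoffs (K − S): max(-39.12, 0) = 0, max(-21.84, 0) = 0, max(-8.88, 0) = 0, max(0.84, 0) = 0.84
Node uu (S = 57.6): V_uu = 1/1.12·[0.7333·0.0000 + 0.2667·0.0000] = 0.0000
Node ud (S = 43.2): V_ud = 1/1.12·[0.7333·0.0000 + 0.2667·0.0000] = 0.0000
Node dd (S = 32.4): V_dd = 1/1.12·[0.7333·0.0000 + 0.2667·0.8400] = 0.2000
Node u (S = 48): V_u = 1/1.12·[0.7333·0.0000 + 0.2667·0.0000] = 0.0000
Node d (S = 36): V_d = 1/1.12·[0.7333·0.0000 + 0.2667·0.2000] = 0.0476
Node 0 (S = 40): V_0 = 1/1.12·[0.7333·0.0000 + 0.2667·0.0476] = 0.0113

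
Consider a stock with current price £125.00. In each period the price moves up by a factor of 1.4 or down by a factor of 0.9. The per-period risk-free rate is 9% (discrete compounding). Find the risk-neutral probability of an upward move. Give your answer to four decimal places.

Risk-neutral probability p = (1 + 0.09 − 0.9)/(1.4 − 0.9) = 0.1900/0.5000 = 0.3800

p = 0.3800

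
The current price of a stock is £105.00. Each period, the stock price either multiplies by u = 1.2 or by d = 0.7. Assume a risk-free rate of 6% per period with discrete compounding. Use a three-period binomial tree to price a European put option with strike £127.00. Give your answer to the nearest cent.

Risk-neutral probability p = (1 + 0.06 − 0.7)/(1.2 − 0.7) = 0.3600/0.5000 = 0.7200
Terminal stock prices: S_uuu = 181.4, S_uud = 105.8, S_udd = 61.74, S_ddd = 36.01
Terminal payoffs (K − S): max(-54.44, 0) = 0, max(21.16, 0) = 21.16, max(65.26, 0) = 65.26, max(90.99, 0) = 90.99
Node uu (S = 151.2): V_uu = 1/1.06·[0.7200·0.0000 + 0.2800·21.1600] = 5.5894
Node ud (S = 88.2): V_ud = 1/1.06·[0.7200·21.1600 + 0.2800·65.2600] = 31.6113
Node dd (S = 51.45): V_dd = 1/1.06·[0.7200·65.2600 + 0.2800·90.9850] = 68.3613
Node u (S = 126): V_u = 1/1.06·[0.7200·5.5894 + 0.2800·31.6113] = 12.1468
Node d (S = 73.5): V_d = 1/1.06·[0.7200·31.6113 + 0.2800·68.3613] = 39.5295
Node 0 (S = 105): V_0 = 1/1.06·[0.7200·12.1468 + 0.2800·39.5295] = 18.6924

£18.69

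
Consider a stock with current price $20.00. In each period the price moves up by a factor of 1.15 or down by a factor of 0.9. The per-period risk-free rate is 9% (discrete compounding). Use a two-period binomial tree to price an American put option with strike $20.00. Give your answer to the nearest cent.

Risk-neutral probability p = (1 + 0.09 − 0.9)/(1.15 − 0.9) = 0.1900/0.2500 = 0.7600
Terminal stock prices: S_uu = 26.45, S_ud = 20.7, S_dd = 16.2
Terminal payoffs (K − S): max(-6.45, 0) = 0, max(-0.7, 0) = 0, max(3.8, 0) = 3.8
Node u (S = 23): continuation = 1/1.09·[0.7600·0.0000 + 0.2400·0.0000] = 0.0000; exercise value = 0.0000 ≤ continuation, so V_u = 0.0000
Node d (S = 18): continuation = 1/1.09·[0.7600·0.0000 + 0.2400·3.8000] = 0.8367; exercise value = 2.0000 > continuation, so V_d = 2.0000 (exercise)
Node 0 (S = 20): continuation = 1/1.09·[0.7600·0.0000 + 0.2400·2.0000] = 0.4404; exercise value = 0.0000 ≤ continuation, so V_0 = 0.4404

$0.44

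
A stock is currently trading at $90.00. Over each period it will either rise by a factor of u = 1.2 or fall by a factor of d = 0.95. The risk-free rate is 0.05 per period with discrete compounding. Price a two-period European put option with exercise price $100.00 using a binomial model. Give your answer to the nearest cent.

$6.13

Risk-neutral probability p = (1 + 0.05 − 0.95)/(1.2 − 0.95) = 0.1000/0.2500 = 0.4000
Terminal stock prices: S_uu = 129.6, S_ud = 102.6, S_dd = 81.22
Terminal payoffs (K − S): max(-29.6, 0) = 0, max(-2.6, 0) = 0, max(18.78, 0) = 18.78
Node u (S = 108): V_u = 1/1.05·[0.4000·0.0000 + 0.6000·0.0000] = 0.0000
Node d (S = 85.5): V_d = 1/1.05·[0.4000·0.0000 + 0.6000·18.7750] = 10.7286
Node 0 (S = 90): V_0 = 1/1.05·[0.4000·0.0000 + 0.6000·10.7286] = 6.1306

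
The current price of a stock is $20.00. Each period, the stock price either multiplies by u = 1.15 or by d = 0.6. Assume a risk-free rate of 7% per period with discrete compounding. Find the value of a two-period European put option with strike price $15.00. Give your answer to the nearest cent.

Risk-neutral probability p = (1 + 0.07 − 0.6)/(1.15 − 0.6) = 0.4700/0.5500 = 0.8545
Terminal stock prices: S_uu = 26.45, S_ud = 13.8, S_dd = 7.2
Terminal payoffs (K − S): max(-11.45, 0) = 0, max(1.2, 0) = 1.2, max(7.8, 0) = 7.8
Node u (S = 23): V_u = 1/1.07·[0.8545·0.0000 + 0.1455·1.2000] = 0.1631
Node d (S = 12): V_d = 1/1.07·[0.8545·1.2000 + 0.1455·7.8000] = 2.0187
Node 0 (S = 20): V_0 = 1/1.07·[0.8545·0.1631 + 0.1455·2.0187] = 0.4047

$0.40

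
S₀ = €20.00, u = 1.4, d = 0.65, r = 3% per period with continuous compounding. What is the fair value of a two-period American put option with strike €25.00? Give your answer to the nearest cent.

€7.34

Risk-neutral probability p = (e^0.03 − 0.65)/(1.4 − 0.65) = 0.3805/0.7500 = 0.5073
Terminal stock prices: S_uu = 39.2, S_ud = 18.2, S_dd = 8.45
Terminal payoffs (K − S): max(-14.2, 0) = 0, max(6.8, 0) = 6.8, max(16.55, 0) = 16.55
Node u (S = 28): continuation = e^(−0.03)·[0.5073·0.0000 + 0.4927·6.8000] = 3.2515; exercise value = 0.0000 ≤ continuation, so V_u = 3.2515
Node d (S = 13): continuation = e^(−0.03)·[0.5073·6.8000 + 0.4927·16.5500] = 11.2611; exercise value = 12.0000 > continuation, so V_d = 12.0000 (exercise)
Node 0 (S = 20): continuation = e^(−0.03)·[0.5073·3.2515 + 0.4927·12.0000] = 7.3386; exercise value = 5.0000 ≤ continuation, so V_0 = 7.3386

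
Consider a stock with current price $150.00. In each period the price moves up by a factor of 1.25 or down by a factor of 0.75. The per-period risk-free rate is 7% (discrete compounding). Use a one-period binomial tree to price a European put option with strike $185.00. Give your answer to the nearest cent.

$24.39

Risk-neutral probability p = (1 + 0.07 − 0.75)/(1.25 − 0.75) = 0.3200/0.5000 = 0.6400
Terminal stock prices: S_u = 187.5, S_d = 112.5
Terminal payoffs (K − S): max(-2.5, 0) = 0, max(72.5, 0) = 72.5
Node 0 (S = 150): V_0 = 1/1.07·[0.6400·0.0000 + 0.3600·72.5000] = 24.3925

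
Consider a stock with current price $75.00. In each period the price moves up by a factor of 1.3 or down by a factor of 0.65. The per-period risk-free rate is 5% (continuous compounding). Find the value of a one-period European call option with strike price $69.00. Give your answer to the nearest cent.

Risk-neutral probability p = (e^0.05 − 0.65)/(1.3 − 0.65) = 0.4013/0.6500 = 0.6173
Terminal stock prices: S_u = 97.5, S_d = 48.75
Terminal payoffs (S − K): max(28.5, 0) = 28.5, max(-20.25, 0) = 0
Node 0 (S = 75): V_0 = e^(−0.05)·[0.6173·28.5000 + 0.3827·0.0000] = 16.7361

$16.74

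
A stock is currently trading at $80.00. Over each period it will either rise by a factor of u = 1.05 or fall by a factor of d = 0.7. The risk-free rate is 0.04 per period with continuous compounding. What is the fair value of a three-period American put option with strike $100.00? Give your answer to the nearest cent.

$20.00

Risk-neutral probability p = (e^0.04 − 0.7)/(1.05 − 0.7) = 0.3408/0.3500 = 0.9737
Terminal stock prices: S_uuu = 92.61, S_uud = 61.74, S_udd = 41.16, S_ddd = 27.44
Terminal payoffs (K − S): max(7.39, 0) = 7.39, max(38.26, 0) = 38.26, max(58.84, 0) = 58.84, max(72.56, 0) = 72.56
Node uu (S = 88.2): continuation = e^(−0.04)·[0.9737·7.3900 + 0.0263·38.2600] = 7.8789; exercise value = 11.8000 > continuation, so V_uu = 11.8000 (exercise)
Node ud (S = 58.8): continuation = e^(−0.04)·[0.9737·38.2600 + 0.0263·58.8400] = 37.2789; exercise value = 41.2000 > continuation, so V_ud = 41.2000 (exercise)
Node dd (S = 39.2): continuation = e^(−0.04)·[0.9737·58.8400 + 0.0263·72.5600] = 56.8789; exercise value = 60.8000 > continuation, so V_dd = 60.8000 (exercise)
Node u (S = 84): continuation = e^(−0.04)·[0.9737·11.8000 + 0.0263·41.2000] = 12.0789; exercise value = 16.0000 > continuation, so V_u = 16.0000 (exercise)
Node d (S = 56): continuation = e^(−0.04)·[0.9737·41.2000 + 0.0263·60.8000] = 40.0789; exercise value = 44.0000 > continuation, so V_d = 44.0000 (exercise)
Node 0 (S = 80): continuation = e^(−0.04)·[0.9737·16.0000 + 0.0263·44.0000] = 16.0789; exercise value = 20.0000 > continuation, so V_0 = 20.0000 (exercise)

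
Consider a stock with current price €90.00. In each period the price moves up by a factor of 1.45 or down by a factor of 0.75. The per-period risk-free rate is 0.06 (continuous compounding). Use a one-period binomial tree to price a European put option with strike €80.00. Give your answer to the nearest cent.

€6.53

Risk-neutral probability p = (e^0.06 − 0.75)/(1.45 − 0.75) = 0.3118/0.7000 = 0.4455
Terminal stock prices: S_u = 130.5, S_d = 67.5
Terminal payoffs (K − S): max(-50.5, 0) = 0, max(12.5, 0) = 12.5
Node 0 (S = 90): V_0 = e^(−0.06)·[0.4455·0.0000 + 0.5545·12.5000] = 6.5278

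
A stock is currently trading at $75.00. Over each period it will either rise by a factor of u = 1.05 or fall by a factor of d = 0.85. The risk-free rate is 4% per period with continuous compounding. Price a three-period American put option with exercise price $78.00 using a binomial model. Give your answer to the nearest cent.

Risk-neutral probability p = (e^0.04 − 0.85)/(1.05 − 0.85) = 0.1908/0.2000 = 0.9541
Terminal stock prices: S_uuu = 86.82, S_uud = 70.28, S_udd = 56.9, S_ddd = 46.06
Terminal payoffs (K − S): max(-8.822, 0) = 0, max(7.716, 0) = 7.716, max(21.1, 0) = 21.1, max(31.94, 0) = 31.94
Node uu (S = 82.69): continuation = e^(−0.04)·[0.9541·0.0000 + 0.0459·7.7156] = 0.3406; exercise value = 0.0000 ≤ continuation, so V_uu = 0.3406
Node ud (S = 66.94): continuation = e^(−0.04)·[0.9541·7.7156 + 0.0459·21.1031] = 8.0041; exercise value = 11.0625 > continuation, so V_ud = 11.0625 (exercise)
Node dd (S = 54.19): continuation = e^(−0.04)·[0.9541·21.1031 + 0.0459·31.9406] = 20.7541; exercise value = 23.8125 > continuation, so V_dd = 23.8125 (exercise)
Node u (S = 78.75): continuation = e^(−0.04)·[0.9541·0.3406 + 0.0459·11.0625] = 0.8006; exercise value = 0.0000 ≤ continuation, so V_u = 0.8006
Node d (S = 63.75): continuation = e^(−0.04)·[0.9541·11.0625 + 0.0459·23.8125] = 11.1916; exercise value = 14.2500 > continuation, so V_d = 14.2500 (exercise)
Node 0 (S = 75): continuation = e^(−0.04)·[0.9541·0.8006 + 0.0459·14.2500] = 1.3629; exercise value = 3.0000 > continuation, so V_0 = 3.0000 (exercise)

$3.00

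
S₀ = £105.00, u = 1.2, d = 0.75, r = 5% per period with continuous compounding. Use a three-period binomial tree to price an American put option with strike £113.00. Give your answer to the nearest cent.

£14.47

Risk-neutral probability p = (e^0.05 − 0.75)/(1.2 − 0.75) = 0.3013/0.4500 = 0.6695
Terminal stock prices: S_uuu = 181.4, S_uud = 113.4, S_udd = 70.88, S_ddd = 44.3
Terminal payoffs (K − S): max(-68.44, 0) = 0, max(-0.4, 0) = 0, max(42.12, 0) = 42.12, max(68.7, 0) = 68.7
Node uu (S = 151.2): continuation = e^(−0.05)·[0.6695·0.0000 + 0.3305·0.0000] = 0.0000; exercise value = 0.0000 ≤ continuation, so V_uu = 0.0000
Node ud (S = 94.5): continuation = e^(−0.05)·[0.6695·0.0000 + 0.3305·42.1250] = 13.2437; exercise value = 18.5000 > continuation, so V_ud = 18.5000 (exercise)
Node dd (S = 59.06): continuation = e^(−0.05)·[0.6695·42.1250 + 0.3305·68.7031] = 48.4264; exercise value = 53.9375 > continuation, so V_dd = 53.9375 (exercise)
Node u (S = 126): continuation = e^(−0.05)·[0.6695·0.0000 + 0.3305·18.5000] = 5.8162; exercise value = 0.0000 ≤ continuation, so V_u = 5.8162
Node d (S = 78.75): continuation = e^(−0.05)·[0.6695·18.5000 + 0.3305·53.9375] = 28.7389; exercise value = 34.2500 > continuation, so V_d = 34.2500 (exercise)
Node 0 (S = 105): continuation = e^(−0.05)·[0.6695·5.8162 + 0.3305·34.2500] = 14.4718; exercise value = 8.0000 ≤ continuation, so V_0 = 14.4718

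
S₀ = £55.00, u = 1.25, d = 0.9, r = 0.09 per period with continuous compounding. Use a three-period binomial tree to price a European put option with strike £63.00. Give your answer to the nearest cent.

Risk-neutral probability p = (e^0.09 − 0.9)/(1.25 − 0.9) = 0.1942/0.3500 = 0.5548
Terminal stock prices: S_uuu = 107.4, S_uud = 77.34, S_udd = 55.69, S_ddd = 40.1
Terminal payoffs (K − S): max(-44.42, 0) = 0, max(-14.34, 0) = 0, max(7.312, 0) = 7.312, max(22.9, 0) = 22.9
Node uu (S = 85.94): V_uu = e^(−0.09)·[0.5548·0.0000 + 0.4452·0.0000] = 0.0000
Node ud (S = 61.88): V_ud = e^(−0.09)·[0.5548·0.0000 + 0.4452·7.3125] = 2.9754
Node dd (S = 44.55): V_dd = e^(−0.09)·[0.5548·7.3125 + 0.4452·22.9050] = 13.0277
Node u (S = 68.75): V_u = e^(−0.09)·[0.5548·0.0000 + 0.4452·2.9754] = 1.2107
Node d (S = 49.5): V_d = e^(−0.09)·[0.5548·2.9754 + 0.4452·13.0277] = 6.8096
Node 0 (S = 55): V_0 = e^(−0.09)·[0.5548·1.2107 + 0.4452·6.8096] = 3.3847

£3.38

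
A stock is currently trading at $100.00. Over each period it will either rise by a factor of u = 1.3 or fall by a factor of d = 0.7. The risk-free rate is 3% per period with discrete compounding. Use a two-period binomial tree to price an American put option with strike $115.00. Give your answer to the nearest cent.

$25.26

Risk-neutral probability p = (1 + 0.03 − 0.7)/(1.3 − 0.7) = 0.3300/0.6000 = 0.5500
Terminal stock prices: S_uu = 169, S_ud = 91, S_dd = 49
Terminal payoffs (K − S): max(-54, 0) = 0, max(24, 0) = 24, max(66, 0) = 66
Node u (S = 130): continuation = 1/1.03·[0.5500·0.0000 + 0.4500·24.0000] = 10.4854; exercise value = 0.0000 ≤ continuation, so V_u = 10.4854
Node d (S = 70): continuation = 1/1.03·[0.5500·24.0000 + 0.4500·66.0000] = 41.6505; exercise value = 45.0000 > continuation, so V_d = 45.0000 (exercise)
Node 0 (S = 100): continuation = 1/1.03·[0.5500·10.4854 + 0.4500·45.0000] = 25.2592; exercise value = 15.0000 ≤ continuation, so V_0 = 25.2592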